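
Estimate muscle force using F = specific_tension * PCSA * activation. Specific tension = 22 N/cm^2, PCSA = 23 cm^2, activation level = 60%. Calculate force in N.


F = sigma * PCSA * activation
F = 22 * 23 * 0.6
F = 303.6 N


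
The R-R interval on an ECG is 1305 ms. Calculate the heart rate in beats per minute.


HR = 60 / RR_interval(s)
RR = 1305 ms = 1.305 s
HR = 60 / 1.305 = 45.98 bpm


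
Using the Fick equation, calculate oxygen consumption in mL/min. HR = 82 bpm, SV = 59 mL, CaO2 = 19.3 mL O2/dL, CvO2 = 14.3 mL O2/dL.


CO = HR*SV = 82*59/1000 = 4.838 L/min
a-v O2 diff = 19.3 - 14.3 = 5 mL/dL
VO2 = CO * (CaO2-CvO2) * 10 dL/L
VO2 = 4.838 * 5 * 10
VO2 = 241.9 mL/min


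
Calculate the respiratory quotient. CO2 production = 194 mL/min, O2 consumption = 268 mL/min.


RQ = VCO2 / VO2
RQ = 194 / 268
RQ = 0.7239


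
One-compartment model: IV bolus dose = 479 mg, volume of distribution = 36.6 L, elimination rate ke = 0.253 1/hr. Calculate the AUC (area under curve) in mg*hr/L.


C0 = Dose/Vd = 479/36.6 = 13.0874 mg/L
AUC = C0/ke = 13.0874/0.253
AUC = 51.73 mg*hr/L


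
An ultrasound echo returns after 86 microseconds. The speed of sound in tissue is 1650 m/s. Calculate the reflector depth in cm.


depth = c * t / 2
t = 86 us = 8.6000e-05 s
depth = 1650 * 8.6000e-05 / 2
depth = 0.07095 m = 7.095 cm


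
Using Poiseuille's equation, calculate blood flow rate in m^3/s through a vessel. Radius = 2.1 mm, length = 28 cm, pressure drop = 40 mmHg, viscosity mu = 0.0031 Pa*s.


Q = pi*r^4*dP / (8*mu*L)
r = 0.0021 m, L = 0.28 m
dP = 40 mmHg = 5332.88 Pa
Q = 4.6922e-05 m^3/s


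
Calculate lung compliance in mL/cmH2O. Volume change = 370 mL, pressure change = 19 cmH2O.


C = dV / dP
C = 370 / 19
C = 19.47 mL/cmH2O


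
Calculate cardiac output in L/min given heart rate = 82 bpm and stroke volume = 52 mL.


CO = HR * SV
CO = 82 * 52 / 1000
CO = 4.264 L/min


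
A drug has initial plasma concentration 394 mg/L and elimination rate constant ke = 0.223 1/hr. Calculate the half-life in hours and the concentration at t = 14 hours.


t_half = ln(2) / ke = 0.693147 / 0.223 = 3.108 hr
C(t) = C0 * exp(-ke*t) = 394 * exp(-0.223*14)
C(14) = 17.36 mg/L


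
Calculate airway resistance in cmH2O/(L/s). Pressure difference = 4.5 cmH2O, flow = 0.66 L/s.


R = dP / flow
R = 4.5 / 0.66
R = 6.818 cmH2O/(L/s)


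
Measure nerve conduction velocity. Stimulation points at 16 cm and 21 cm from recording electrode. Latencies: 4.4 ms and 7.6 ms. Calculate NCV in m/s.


Distance = (21 - 16) / 100 = 0.05 m
dt = (7.6 - 4.4) / 1000 = 0.0032 s
NCV = dist / dt = 15.63 m/s


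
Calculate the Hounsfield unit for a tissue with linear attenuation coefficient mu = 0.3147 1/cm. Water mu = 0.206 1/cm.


HU = ((mu_tissue - mu_water) / mu_water) * 1000
HU = ((0.3147 - 0.206) / 0.206) * 1000
HU = 527.7


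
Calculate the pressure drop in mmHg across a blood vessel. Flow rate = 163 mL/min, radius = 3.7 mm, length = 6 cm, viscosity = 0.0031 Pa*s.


dP = 8*mu*L*Q / (pi*r^4)
Q = 163 mL/min = 2.71667e-06 m^3/s
dP = 6.86567 Pa = 6.86567 / 133.322 mmHg = 0.0515 mmHg


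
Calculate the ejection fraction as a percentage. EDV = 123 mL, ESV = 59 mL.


SV = EDV - ESV = 123 - 59 = 64 mL
EF = SV/EDV * 100 = 64/123 * 100
EF = 52.03%


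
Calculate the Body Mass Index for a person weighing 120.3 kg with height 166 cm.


BMI = weight / height^2
height = 166 cm = 1.66 m
BMI = 120.3 / 1.66^2
BMI = 43.66 kg/m^2


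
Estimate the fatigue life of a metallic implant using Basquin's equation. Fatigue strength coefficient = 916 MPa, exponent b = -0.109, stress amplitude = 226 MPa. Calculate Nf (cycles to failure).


sigma_a = sigma_f' * (2Nf)^b
2Nf = (sigma_a/sigma_f')^(1/b)
2Nf = (226/916)^(1/-0.109)
2Nf = 376727.95
Nf = 1.884e+05


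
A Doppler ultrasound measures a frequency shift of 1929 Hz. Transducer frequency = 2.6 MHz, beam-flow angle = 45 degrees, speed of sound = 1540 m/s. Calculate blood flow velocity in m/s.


v = fd * c / (2 * f0 * cos(theta))
v = 1929 * 1540 / (2 * 2.6000e+06 * cos(45))
v = 0.8079 m/s


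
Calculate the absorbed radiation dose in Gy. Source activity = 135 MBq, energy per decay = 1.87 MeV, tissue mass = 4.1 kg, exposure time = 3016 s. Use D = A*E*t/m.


A = 135 MBq = 1.3500e+08 Bq
E = 1.87 MeV = 2.99574e-13 J
D = A*E*t/m = 1.3500e+08*2.99574e-13*3016/4.1
D = 0.02975 Gy


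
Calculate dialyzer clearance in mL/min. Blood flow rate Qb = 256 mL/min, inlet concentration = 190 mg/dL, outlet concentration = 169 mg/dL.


K = Qb * (Cb_in - Cb_out) / Cb_in
K = 256 * (190 - 169) / 190
K = 28.29 mL/min


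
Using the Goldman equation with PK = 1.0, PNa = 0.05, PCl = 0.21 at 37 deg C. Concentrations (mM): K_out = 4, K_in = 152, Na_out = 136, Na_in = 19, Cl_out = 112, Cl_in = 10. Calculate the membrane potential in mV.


Vm = (RT/F)*ln((PK*Ko + PNa*Nao + PCl*Cli)/(PK*Ki + PNa*Nai + PCl*Clo))
Numer = 12.9, Denom = 176.47
Vm = -69.91 mV


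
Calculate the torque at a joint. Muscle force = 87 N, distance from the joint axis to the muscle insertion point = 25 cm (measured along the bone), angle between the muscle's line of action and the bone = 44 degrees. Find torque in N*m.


Torque = F * d * sin(theta)   (moment arm = d*sin(theta))
d = 25 cm = 0.25 m
Torque = 87 * 0.25 * sin(44)
Torque = 15.11 N*m


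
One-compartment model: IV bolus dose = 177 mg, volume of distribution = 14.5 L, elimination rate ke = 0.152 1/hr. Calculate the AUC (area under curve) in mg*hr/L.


C0 = Dose/Vd = 177/14.5 = 12.2069 mg/L
AUC = C0/ke = 12.2069/0.152
AUC = 80.31 mg*hr/L


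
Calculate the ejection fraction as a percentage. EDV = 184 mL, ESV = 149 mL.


SV = EDV - ESV = 184 - 149 = 35 mL
EF = SV/EDV * 100 = 35/184 * 100
EF = 19.02%


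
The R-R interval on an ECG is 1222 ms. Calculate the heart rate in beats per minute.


HR = 60 / RR_interval(s)
RR = 1222 ms = 1.222 s
HR = 60 / 1.222 = 49.1 bpm


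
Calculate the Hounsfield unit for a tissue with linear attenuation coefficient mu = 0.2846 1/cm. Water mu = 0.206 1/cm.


HU = ((mu_tissue - mu_water) / mu_water) * 1000
HU = ((0.2846 - 0.206) / 0.206) * 1000
HU = 381.6


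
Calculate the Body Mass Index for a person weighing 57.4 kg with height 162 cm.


BMI = weight / height^2
height = 162 cm = 1.62 m
BMI = 57.4 / 1.62^2
BMI = 21.87 kg/m^2


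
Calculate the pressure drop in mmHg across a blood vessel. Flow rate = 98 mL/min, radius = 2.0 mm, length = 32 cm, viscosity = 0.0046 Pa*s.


dP = 8*mu*L*Q / (pi*r^4)
Q = 98 mL/min = 1.63333e-06 m^3/s
dP = 382.65 Pa = 382.65 / 133.322 mmHg = 2.87 mmHg


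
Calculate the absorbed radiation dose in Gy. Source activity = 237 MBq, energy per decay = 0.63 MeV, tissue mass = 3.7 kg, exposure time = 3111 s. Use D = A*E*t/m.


A = 237 MBq = 2.3700e+08 Bq
E = 0.63 MeV = 1.00926e-13 J
D = A*E*t/m = 2.3700e+08*1.00926e-13*3111/3.7
D = 0.02011 Gy


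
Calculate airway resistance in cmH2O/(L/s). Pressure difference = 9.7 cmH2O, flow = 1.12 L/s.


R = dP / flow
R = 9.7 / 1.12
R = 8.661 cmH2O/(L/s)


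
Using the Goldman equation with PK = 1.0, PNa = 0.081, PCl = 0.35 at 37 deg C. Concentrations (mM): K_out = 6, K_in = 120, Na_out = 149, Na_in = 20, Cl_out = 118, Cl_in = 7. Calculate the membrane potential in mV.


Vm = (RT/F)*ln((PK*Ko + PNa*Nao + PCl*Cli)/(PK*Ki + PNa*Nai + PCl*Clo))
Numer = 20.519, Denom = 162.92
Vm = -55.37 mV


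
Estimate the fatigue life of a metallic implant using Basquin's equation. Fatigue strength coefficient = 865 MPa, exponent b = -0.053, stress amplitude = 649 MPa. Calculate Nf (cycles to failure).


sigma_a = sigma_f' * (2Nf)^b
2Nf = (sigma_a/sigma_f')^(1/b)
2Nf = (649/865)^(1/-0.053)
2Nf = 226.03597
Nf = 113


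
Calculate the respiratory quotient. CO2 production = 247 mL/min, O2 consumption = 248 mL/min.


RQ = VCO2 / VO2
RQ = 247 / 248
RQ = 0.996


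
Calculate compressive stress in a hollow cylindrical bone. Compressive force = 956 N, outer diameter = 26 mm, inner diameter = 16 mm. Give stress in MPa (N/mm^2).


A = pi*(r_o^2 - r_i^2)
r_o = 13 mm, r_i = 8 mm
A = 329.867 mm^2
sigma = F/A = 956 / 329.867
sigma = 2.898 MPa


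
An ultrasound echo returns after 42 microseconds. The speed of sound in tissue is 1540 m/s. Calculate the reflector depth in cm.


depth = c * t / 2
t = 42 us = 4.2000e-05 s
depth = 1540 * 4.2000e-05 / 2
depth = 0.03234 m = 3.234 cm


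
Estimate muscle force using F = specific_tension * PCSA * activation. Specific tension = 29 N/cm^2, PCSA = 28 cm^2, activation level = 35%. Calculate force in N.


F = sigma * PCSA * activation
F = 29 * 28 * 0.35
F = 284.2 N


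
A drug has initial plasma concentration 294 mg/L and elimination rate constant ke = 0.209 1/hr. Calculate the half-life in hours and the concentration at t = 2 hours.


t_half = ln(2) / ke = 0.693147 / 0.209 = 3.316 hr
C(t) = C0 * exp(-ke*t) = 294 * exp(-0.209*2)
C(2) = 193.6 mg/L


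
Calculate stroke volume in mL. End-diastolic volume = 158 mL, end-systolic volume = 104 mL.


SV = EDV - ESV
SV = 158 - 104
SV = 54 mL


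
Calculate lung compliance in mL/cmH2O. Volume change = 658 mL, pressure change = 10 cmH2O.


C = dV / dP
C = 658 / 10
C = 65.8 mL/cmH2O


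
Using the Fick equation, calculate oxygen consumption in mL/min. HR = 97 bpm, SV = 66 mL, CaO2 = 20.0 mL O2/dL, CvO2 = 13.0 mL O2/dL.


CO = HR*SV = 97*66/1000 = 6.402 L/min
a-v O2 diff = 20.0 - 13.0 = 7 mL/dL
VO2 = CO * (CaO2-CvO2) * 10 dL/L
VO2 = 6.402 * 7 * 10
VO2 = 448.1 mL/min


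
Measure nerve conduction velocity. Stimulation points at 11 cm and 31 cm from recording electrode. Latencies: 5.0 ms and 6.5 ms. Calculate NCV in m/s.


Distance = (31 - 11) / 100 = 0.2 m
dt = (6.5 - 5.0) / 1000 = 0.0015 s
NCV = dist / dt = 133.3 m/s


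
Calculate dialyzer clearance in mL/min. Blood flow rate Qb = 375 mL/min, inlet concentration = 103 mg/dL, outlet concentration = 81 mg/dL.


K = Qb * (Cb_in - Cb_out) / Cb_in
K = 375 * (103 - 81) / 103
K = 80.1 mL/min


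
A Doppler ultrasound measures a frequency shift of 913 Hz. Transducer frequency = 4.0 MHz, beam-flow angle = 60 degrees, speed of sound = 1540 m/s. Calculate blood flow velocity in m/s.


v = fd * c / (2 * f0 * cos(theta))
v = 913 * 1540 / (2 * 4.0000e+06 * cos(60))
v = 0.3515 m/s


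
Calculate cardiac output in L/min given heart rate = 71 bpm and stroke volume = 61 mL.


CO = HR * SV
CO = 71 * 61 / 1000
CO = 4.331 L/min


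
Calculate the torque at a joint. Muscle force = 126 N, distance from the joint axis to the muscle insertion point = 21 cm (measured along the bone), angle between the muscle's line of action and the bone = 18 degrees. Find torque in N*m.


Torque = F * d * sin(theta)   (moment arm = d*sin(theta))
d = 21 cm = 0.21 m
Torque = 126 * 0.21 * sin(18)
Torque = 8.177 N*m


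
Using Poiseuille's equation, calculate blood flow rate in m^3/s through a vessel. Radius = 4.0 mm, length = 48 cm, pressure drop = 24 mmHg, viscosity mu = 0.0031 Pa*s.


Q = pi*r^4*dP / (8*mu*L)
r = 0.004 m, L = 0.48 m
dP = 24 mmHg = 3199.728 Pa
Q = 2.1618e-04 m^3/s


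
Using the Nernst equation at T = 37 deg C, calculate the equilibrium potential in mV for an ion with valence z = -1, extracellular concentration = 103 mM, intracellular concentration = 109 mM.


E = (RT/(zF)) * ln(C_out/C_in)
T = 37 + 273.15 = 310.15 K
E = (8.314 * 310.15 / (-1 * 96485)) * ln(103/109)
E = 1.513 mV


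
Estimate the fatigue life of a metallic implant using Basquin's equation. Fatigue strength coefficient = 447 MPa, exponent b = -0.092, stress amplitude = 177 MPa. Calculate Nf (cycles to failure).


sigma_a = sigma_f' * (2Nf)^b
2Nf = (sigma_a/sigma_f')^(1/b)
2Nf = (177/447)^(1/-0.092)
2Nf = 23615.571
Nf = 1.181e+04


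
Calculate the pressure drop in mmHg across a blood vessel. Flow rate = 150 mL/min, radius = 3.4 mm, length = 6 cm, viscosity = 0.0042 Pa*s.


dP = 8*mu*L*Q / (pi*r^4)
Q = 150 mL/min = 2.5e-06 m^3/s
dP = 12.0051 Pa = 12.0051 / 133.322 mmHg = 0.09005 mmHg


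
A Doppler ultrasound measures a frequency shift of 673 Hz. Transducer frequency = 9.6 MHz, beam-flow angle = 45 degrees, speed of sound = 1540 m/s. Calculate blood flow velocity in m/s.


v = fd * c / (2 * f0 * cos(theta))
v = 673 * 1540 / (2 * 9.6000e+06 * cos(45))
v = 0.07634 m/s


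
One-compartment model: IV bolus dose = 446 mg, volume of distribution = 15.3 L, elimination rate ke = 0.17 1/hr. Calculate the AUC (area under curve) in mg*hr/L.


C0 = Dose/Vd = 446/15.3 = 29.1503 mg/L
AUC = C0/ke = 29.1503/0.17
AUC = 171.5 mg*hr/L


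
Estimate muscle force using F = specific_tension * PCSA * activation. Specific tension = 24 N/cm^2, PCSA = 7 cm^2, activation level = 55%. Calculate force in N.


F = sigma * PCSA * activation
F = 24 * 7 * 0.55
F = 92.4 N


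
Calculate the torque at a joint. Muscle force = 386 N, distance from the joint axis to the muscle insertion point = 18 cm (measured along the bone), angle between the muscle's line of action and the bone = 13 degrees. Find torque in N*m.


Torque = F * d * sin(theta)   (moment arm = d*sin(theta))
d = 18 cm = 0.18 m
Torque = 386 * 0.18 * sin(13)
Torque = 15.63 N*m


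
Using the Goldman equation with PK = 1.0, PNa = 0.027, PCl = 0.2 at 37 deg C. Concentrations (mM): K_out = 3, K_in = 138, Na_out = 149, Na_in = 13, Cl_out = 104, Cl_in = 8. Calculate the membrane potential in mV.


Vm = (RT/F)*ln((PK*Ko + PNa*Nao + PCl*Cli)/(PK*Ki + PNa*Nai + PCl*Clo))
Numer = 8.623, Denom = 159.151
Vm = -77.92 mV


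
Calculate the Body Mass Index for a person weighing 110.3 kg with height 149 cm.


BMI = weight / height^2
height = 149 cm = 1.49 m
BMI = 110.3 / 1.49^2
BMI = 49.68 kg/m^2


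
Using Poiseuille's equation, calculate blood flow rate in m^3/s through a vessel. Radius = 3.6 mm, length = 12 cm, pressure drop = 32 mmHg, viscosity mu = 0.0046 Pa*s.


Q = pi*r^4*dP / (8*mu*L)
r = 0.0036 m, L = 0.12 m
dP = 32 mmHg = 4266.304 Pa
Q = 5.0978e-04 m^3/s


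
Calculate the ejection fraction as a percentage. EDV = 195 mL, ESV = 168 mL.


SV = EDV - ESV = 195 - 168 = 27 mL
EF = SV/EDV * 100 = 27/195 * 100
EF = 13.85%


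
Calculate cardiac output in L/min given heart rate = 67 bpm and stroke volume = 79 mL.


CO = HR * SV
CO = 67 * 79 / 1000
CO = 5.293 L/min


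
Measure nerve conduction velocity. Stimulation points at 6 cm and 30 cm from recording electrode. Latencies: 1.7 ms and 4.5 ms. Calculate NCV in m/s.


Distance = (30 - 6) / 100 = 0.24 m
dt = (4.5 - 1.7) / 1000 = 0.0028 s
NCV = dist / dt = 85.71 m/s


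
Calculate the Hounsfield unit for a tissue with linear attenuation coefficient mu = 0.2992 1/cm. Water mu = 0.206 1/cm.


HU = ((mu_tissue - mu_water) / mu_water) * 1000
HU = ((0.2992 - 0.206) / 0.206) * 1000
HU = 452.4


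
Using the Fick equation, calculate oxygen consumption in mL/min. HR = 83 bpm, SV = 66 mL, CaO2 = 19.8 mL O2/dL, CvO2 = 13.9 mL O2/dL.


CO = HR*SV = 83*66/1000 = 5.478 L/min
a-v O2 diff = 19.8 - 13.9 = 5.9 mL/dL
VO2 = CO * (CaO2-CvO2) * 10 dL/L
VO2 = 5.478 * 5.9 * 10
VO2 = 323.2 mL/min


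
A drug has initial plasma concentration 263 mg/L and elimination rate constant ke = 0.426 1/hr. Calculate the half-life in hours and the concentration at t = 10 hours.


t_half = ln(2) / ke = 0.693147 / 0.426 = 1.627 hr
C(t) = C0 * exp(-ke*t) = 263 * exp(-0.426*10)
C(10) = 3.714 mg/L


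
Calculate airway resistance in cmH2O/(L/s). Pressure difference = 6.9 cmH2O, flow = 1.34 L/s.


R = dP / flow
R = 6.9 / 1.34
R = 5.149 cmH2O/(L/s)


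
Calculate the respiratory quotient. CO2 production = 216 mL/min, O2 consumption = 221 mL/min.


RQ = VCO2 / VO2
RQ = 216 / 221
RQ = 0.9774


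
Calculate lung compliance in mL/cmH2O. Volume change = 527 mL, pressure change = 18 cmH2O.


C = dV / dP
C = 527 / 18
C = 29.28 mL/cmH2O


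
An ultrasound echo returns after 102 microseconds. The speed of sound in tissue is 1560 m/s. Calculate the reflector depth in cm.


depth = c * t / 2
t = 102 us = 1.0200e-04 s
depth = 1560 * 1.0200e-04 / 2
depth = 0.07956 m = 7.956 cm


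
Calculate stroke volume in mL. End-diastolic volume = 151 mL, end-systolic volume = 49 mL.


SV = EDV - ESV
SV = 151 - 49
SV = 102 mL


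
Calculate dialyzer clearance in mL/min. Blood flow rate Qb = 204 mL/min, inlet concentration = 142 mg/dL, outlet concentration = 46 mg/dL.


K = Qb * (Cb_in - Cb_out) / Cb_in
K = 204 * (142 - 46) / 142
K = 137.9 mL/min


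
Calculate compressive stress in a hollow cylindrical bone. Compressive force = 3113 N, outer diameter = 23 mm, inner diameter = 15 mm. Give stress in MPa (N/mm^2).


A = pi*(r_o^2 - r_i^2)
r_o = 11.5 mm, r_i = 7.5 mm
A = 238.761 mm^2
sigma = F/A = 3113 / 238.761
sigma = 13.04 MPa


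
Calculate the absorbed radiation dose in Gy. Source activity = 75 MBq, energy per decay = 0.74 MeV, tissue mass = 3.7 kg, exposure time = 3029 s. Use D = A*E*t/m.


A = 75 MBq = 7.5000e+07 Bq
E = 0.74 MeV = 1.18548e-13 J
D = A*E*t/m = 7.5000e+07*1.18548e-13*3029/3.7
D = 0.007279 Gy


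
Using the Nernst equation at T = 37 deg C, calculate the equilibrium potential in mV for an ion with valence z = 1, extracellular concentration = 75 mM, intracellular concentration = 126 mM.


E = (RT/(zF)) * ln(C_out/C_in)
T = 37 + 273.15 = 310.15 K
E = (8.314 * 310.15 / (1 * 96485)) * ln(75/126)
E = -13.86 mV


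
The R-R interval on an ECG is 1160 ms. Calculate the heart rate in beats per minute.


HR = 60 / RR_interval(s)
RR = 1160 ms = 1.16 s
HR = 60 / 1.16 = 51.72 bpm


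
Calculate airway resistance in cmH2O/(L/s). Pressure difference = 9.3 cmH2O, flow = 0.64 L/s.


R = dP / flow
R = 9.3 / 0.64
R = 14.53 cmH2O/(L/s)


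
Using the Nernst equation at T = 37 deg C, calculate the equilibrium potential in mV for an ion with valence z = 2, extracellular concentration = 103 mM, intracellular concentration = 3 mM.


E = (RT/(zF)) * ln(C_out/C_in)
T = 37 + 273.15 = 310.15 K
E = (8.314 * 310.15 / (2 * 96485)) * ln(103/3)
E = 47.25 mV


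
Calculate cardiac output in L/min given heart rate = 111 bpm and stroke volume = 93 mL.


CO = HR * SV
CO = 111 * 93 / 1000
CO = 10.32 L/min


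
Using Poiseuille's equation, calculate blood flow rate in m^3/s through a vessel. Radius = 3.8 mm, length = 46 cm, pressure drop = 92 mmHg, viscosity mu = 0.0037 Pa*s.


Q = pi*r^4*dP / (8*mu*L)
r = 0.0038 m, L = 0.46 m
dP = 92 mmHg = 12265.624 Pa
Q = 5.9010e-04 m^3/s


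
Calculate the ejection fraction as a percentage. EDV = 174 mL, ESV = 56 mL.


SV = EDV - ESV = 174 - 56 = 118 mL
EF = SV/EDV * 100 = 118/174 * 100
EF = 67.82%


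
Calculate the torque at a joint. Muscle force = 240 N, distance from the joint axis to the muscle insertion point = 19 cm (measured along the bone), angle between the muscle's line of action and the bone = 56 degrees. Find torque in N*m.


Torque = F * d * sin(theta)   (moment arm = d*sin(theta))
d = 19 cm = 0.19 m
Torque = 240 * 0.19 * sin(56)
Torque = 37.8 N*m


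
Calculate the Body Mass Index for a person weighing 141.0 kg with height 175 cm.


BMI = weight / height^2
height = 175 cm = 1.75 m
BMI = 141.0 / 1.75^2
BMI = 46.04 kg/m^2


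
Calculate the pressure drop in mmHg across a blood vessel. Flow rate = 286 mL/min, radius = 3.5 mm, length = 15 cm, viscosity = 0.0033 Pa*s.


dP = 8*mu*L*Q / (pi*r^4)
Q = 286 mL/min = 4.76667e-06 m^3/s
dP = 40.0395 Pa = 40.0395 / 133.322 mmHg = 0.3003 mmHg


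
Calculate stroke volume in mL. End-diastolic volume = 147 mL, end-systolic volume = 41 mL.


SV = EDV - ESV
SV = 147 - 41
SV = 106 mL


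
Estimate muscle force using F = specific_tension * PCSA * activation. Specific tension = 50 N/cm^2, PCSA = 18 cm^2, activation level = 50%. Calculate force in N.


F = sigma * PCSA * activation
F = 50 * 18 * 0.5
F = 450 N


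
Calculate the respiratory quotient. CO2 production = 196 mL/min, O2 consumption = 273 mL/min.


RQ = VCO2 / VO2
RQ = 196 / 273
RQ = 0.7179


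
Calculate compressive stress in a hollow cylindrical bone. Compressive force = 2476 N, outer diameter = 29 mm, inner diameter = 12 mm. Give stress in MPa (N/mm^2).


A = pi*(r_o^2 - r_i^2)
r_o = 14.5 mm, r_i = 6 mm
A = 547.423 mm^2
sigma = F/A = 2476 / 547.423
sigma = 4.523 MPa


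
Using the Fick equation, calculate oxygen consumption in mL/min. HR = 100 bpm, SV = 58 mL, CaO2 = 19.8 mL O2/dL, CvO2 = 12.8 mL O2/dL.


CO = HR*SV = 100*58/1000 = 5.8 L/min
a-v O2 diff = 19.8 - 12.8 = 7 mL/dL
VO2 = CO * (CaO2-CvO2) * 10 dL/L
VO2 = 5.8 * 7 * 10
VO2 = 406 mL/min


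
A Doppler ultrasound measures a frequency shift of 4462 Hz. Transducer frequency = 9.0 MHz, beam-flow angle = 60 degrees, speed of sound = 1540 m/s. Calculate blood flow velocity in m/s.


v = fd * c / (2 * f0 * cos(theta))
v = 4462 * 1540 / (2 * 9.0000e+06 * cos(60))
v = 0.7635 m/s


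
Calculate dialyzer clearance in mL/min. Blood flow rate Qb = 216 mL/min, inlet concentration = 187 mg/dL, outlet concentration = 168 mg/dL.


K = Qb * (Cb_in - Cb_out) / Cb_in
K = 216 * (187 - 168) / 187
K = 21.95 mL/min


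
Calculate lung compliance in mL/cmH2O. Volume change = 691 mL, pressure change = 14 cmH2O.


C = dV / dP
C = 691 / 14
C = 49.36 mL/cmH2O


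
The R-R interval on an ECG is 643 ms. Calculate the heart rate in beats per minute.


HR = 60 / RR_interval(s)
RR = 643 ms = 0.643 s
HR = 60 / 0.643 = 93.31 bpm


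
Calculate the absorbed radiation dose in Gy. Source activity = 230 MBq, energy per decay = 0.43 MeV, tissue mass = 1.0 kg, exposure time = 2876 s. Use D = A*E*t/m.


A = 230 MBq = 2.3000e+08 Bq
E = 0.43 MeV = 6.8886e-14 J
D = A*E*t/m = 2.3000e+08*6.8886e-14*2876/1.0
D = 0.04557 Gy


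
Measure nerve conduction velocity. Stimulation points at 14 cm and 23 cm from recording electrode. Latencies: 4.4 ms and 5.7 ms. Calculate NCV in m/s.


Distance = (23 - 14) / 100 = 0.09 m
dt = (5.7 - 4.4) / 1000 = 0.0013 s
NCV = dist / dt = 69.23 m/s


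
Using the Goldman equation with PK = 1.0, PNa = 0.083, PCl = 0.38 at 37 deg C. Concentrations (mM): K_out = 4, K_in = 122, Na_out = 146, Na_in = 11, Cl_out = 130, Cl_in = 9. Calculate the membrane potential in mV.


Vm = (RT/F)*ln((PK*Ko + PNa*Nao + PCl*Cli)/(PK*Ki + PNa*Nai + PCl*Clo))
Numer = 19.538, Denom = 172.313
Vm = -58.18 mV


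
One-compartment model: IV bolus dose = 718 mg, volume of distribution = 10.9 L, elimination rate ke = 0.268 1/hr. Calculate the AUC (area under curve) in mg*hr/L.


C0 = Dose/Vd = 718/10.9 = 65.8716 mg/L
AUC = C0/ke = 65.8716/0.268
AUC = 245.8 mg*hr/L


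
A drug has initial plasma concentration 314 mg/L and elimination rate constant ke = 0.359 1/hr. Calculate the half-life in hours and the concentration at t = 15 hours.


t_half = ln(2) / ke = 0.693147 / 0.359 = 1.931 hr
C(t) = C0 * exp(-ke*t) = 314 * exp(-0.359*15)
C(15) = 1.44 mg/L


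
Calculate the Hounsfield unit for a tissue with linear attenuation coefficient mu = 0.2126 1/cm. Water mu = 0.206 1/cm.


HU = ((mu_tissue - mu_water) / mu_water) * 1000
HU = ((0.2126 - 0.206) / 0.206) * 1000
HU = 32.04


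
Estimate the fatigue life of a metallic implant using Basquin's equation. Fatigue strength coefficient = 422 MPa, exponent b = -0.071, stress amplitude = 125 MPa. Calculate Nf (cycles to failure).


sigma_a = sigma_f' * (2Nf)^b
2Nf = (sigma_a/sigma_f')^(1/b)
2Nf = (125/422)^(1/-0.071)
2Nf = 27687762
Nf = 1.3844e+07


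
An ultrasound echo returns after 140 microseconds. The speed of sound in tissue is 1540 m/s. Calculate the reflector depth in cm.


depth = c * t / 2
t = 140 us = 1.4000e-04 s
depth = 1540 * 1.4000e-04 / 2
depth = 0.1078 m = 10.78 cm


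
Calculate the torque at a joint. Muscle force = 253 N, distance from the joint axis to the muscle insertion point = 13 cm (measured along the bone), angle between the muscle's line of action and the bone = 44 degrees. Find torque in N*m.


Torque = F * d * sin(theta)   (moment arm = d*sin(theta))
d = 13 cm = 0.13 m
Torque = 253 * 0.13 * sin(44)
Torque = 22.85 N*m


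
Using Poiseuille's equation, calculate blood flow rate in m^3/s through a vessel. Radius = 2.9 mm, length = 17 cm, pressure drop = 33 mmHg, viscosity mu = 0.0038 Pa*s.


Q = pi*r^4*dP / (8*mu*L)
r = 0.0029 m, L = 0.17 m
dP = 33 mmHg = 4399.626 Pa
Q = 1.8916e-04 m^3/s


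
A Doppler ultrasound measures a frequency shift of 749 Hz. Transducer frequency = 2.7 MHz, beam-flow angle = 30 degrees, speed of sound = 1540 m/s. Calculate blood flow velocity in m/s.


v = fd * c / (2 * f0 * cos(theta))
v = 749 * 1540 / (2 * 2.7000e+06 * cos(30))
v = 0.2466 m/s


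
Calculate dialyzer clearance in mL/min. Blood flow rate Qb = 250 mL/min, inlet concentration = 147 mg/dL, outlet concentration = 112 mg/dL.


K = Qb * (Cb_in - Cb_out) / Cb_in
K = 250 * (147 - 112) / 147
K = 59.52 mL/min


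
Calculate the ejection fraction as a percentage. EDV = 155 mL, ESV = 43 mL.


SV = EDV - ESV = 155 - 43 = 112 mL
EF = SV/EDV * 100 = 112/155 * 100
EF = 72.26%


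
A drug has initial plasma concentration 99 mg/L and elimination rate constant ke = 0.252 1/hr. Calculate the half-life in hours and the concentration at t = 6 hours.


t_half = ln(2) / ke = 0.693147 / 0.252 = 2.751 hr
C(t) = C0 * exp(-ke*t) = 99 * exp(-0.252*6)
C(6) = 21.83 mg/L


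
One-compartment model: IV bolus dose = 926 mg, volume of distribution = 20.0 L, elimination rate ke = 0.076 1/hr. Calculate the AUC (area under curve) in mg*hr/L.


C0 = Dose/Vd = 926/20.0 = 46.3 mg/L
AUC = C0/ke = 46.3/0.076
AUC = 609.2 mg*hr/L


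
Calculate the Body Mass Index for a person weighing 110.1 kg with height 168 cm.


BMI = weight / height^2
height = 168 cm = 1.68 m
BMI = 110.1 / 1.68^2
BMI = 39.01 kg/m^2


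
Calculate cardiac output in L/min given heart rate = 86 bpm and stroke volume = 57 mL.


CO = HR * SV
CO = 86 * 57 / 1000
CO = 4.902 L/min


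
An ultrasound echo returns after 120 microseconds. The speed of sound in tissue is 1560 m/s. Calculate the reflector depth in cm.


depth = c * t / 2
t = 120 us = 1.2000e-04 s
depth = 1560 * 1.2000e-04 / 2
depth = 0.0936 m = 9.36 cm


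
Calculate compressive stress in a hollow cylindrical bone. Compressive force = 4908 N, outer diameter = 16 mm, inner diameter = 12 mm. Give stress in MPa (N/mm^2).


A = pi*(r_o^2 - r_i^2)
r_o = 8 mm, r_i = 6 mm
A = 87.9646 mm^2
sigma = F/A = 4908 / 87.9646
sigma = 55.8 MPa


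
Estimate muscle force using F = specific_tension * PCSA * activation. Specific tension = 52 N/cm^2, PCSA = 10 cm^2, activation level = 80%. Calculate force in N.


F = sigma * PCSA * activation
F = 52 * 10 * 0.8
F = 416 N


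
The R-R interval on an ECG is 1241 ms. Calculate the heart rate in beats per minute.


HR = 60 / RR_interval(s)
RR = 1241 ms = 1.241 s
HR = 60 / 1.241 = 48.35 bpm


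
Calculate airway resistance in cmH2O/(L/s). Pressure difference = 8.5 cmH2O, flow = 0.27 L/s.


R = dP / flow
R = 8.5 / 0.27
R = 31.48 cmH2O/(L/s)


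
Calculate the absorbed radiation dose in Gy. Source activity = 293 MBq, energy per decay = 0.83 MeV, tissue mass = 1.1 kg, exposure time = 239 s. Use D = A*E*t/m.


A = 293 MBq = 2.9300e+08 Bq
E = 0.83 MeV = 1.32966e-13 J
D = A*E*t/m = 2.9300e+08*1.32966e-13*239/1.1
D = 0.008465 Gy


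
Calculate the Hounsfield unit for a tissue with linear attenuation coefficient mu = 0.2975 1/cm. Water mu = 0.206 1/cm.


HU = ((mu_tissue - mu_water) / mu_water) * 1000
HU = ((0.2975 - 0.206) / 0.206) * 1000
HU = 444.2


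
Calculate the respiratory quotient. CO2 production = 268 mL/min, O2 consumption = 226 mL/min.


RQ = VCO2 / VO2
RQ = 268 / 226
RQ = 1.186


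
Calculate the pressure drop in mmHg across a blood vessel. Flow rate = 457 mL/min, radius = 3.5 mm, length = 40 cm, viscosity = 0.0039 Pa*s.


dP = 8*mu*L*Q / (pi*r^4)
Q = 457 mL/min = 7.61667e-06 m^3/s
dP = 201.631 Pa = 201.631 / 133.322 mmHg = 1.512 mmHg


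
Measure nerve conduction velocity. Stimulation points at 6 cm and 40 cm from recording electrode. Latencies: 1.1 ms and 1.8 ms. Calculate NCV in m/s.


Distance = (40 - 6) / 100 = 0.34 m
dt = (1.8 - 1.1) / 1000 = 7.0000e-04 s
NCV = dist / dt = 485.7 m/s


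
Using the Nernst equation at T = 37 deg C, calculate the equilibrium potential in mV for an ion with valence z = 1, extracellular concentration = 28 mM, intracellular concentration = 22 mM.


E = (RT/(zF)) * ln(C_out/C_in)
T = 37 + 273.15 = 310.15 K
E = (8.314 * 310.15 / (1 * 96485)) * ln(28/22)
E = 6.445 mV


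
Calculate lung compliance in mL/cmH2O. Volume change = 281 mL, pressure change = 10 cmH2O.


C = dV / dP
C = 281 / 10
C = 28.1 mL/cmH2O


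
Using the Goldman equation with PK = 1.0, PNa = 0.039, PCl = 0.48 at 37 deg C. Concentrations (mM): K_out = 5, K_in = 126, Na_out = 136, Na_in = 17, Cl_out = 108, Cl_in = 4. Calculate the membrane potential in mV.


Vm = (RT/F)*ln((PK*Ko + PNa*Nao + PCl*Cli)/(PK*Ki + PNa*Nai + PCl*Clo))
Numer = 12.224, Denom = 178.503
Vm = -71.66 mV


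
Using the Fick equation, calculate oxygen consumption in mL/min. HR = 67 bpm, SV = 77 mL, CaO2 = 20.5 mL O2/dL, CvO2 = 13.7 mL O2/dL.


CO = HR*SV = 67*77/1000 = 5.159 L/min
a-v O2 diff = 20.5 - 13.7 = 6.8 mL/dL
VO2 = CO * (CaO2-CvO2) * 10 dL/L
VO2 = 5.159 * 6.8 * 10
VO2 = 350.8 mL/min


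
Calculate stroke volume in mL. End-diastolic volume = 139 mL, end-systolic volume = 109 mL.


SV = EDV - ESV
SV = 139 - 109
SV = 30 mL


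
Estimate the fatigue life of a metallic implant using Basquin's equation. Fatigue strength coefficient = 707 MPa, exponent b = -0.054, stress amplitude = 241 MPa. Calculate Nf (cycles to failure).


sigma_a = sigma_f' * (2Nf)^b
2Nf = (sigma_a/sigma_f')^(1/b)
2Nf = (241/707)^(1/-0.054)
2Nf = 4.5248008e+08
Nf = 2.2624e+08


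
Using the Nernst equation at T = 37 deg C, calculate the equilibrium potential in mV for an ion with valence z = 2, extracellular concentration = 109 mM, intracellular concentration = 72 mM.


E = (RT/(zF)) * ln(C_out/C_in)
T = 37 + 273.15 = 310.15 K
E = (8.314 * 310.15 / (2 * 96485)) * ln(109/72)
E = 5.541 mV


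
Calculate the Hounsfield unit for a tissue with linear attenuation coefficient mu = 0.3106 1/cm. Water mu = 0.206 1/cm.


HU = ((mu_tissue - mu_water) / mu_water) * 1000
HU = ((0.3106 - 0.206) / 0.206) * 1000
HU = 507.8


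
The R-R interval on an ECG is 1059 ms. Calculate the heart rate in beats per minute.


HR = 60 / RR_interval(s)
RR = 1059 ms = 1.059 s
HR = 60 / 1.059 = 56.66 bpm


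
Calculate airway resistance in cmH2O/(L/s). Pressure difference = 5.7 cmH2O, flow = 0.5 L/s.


R = dP / flow
R = 5.7 / 0.5
R = 11.4 cmH2O/(L/s)


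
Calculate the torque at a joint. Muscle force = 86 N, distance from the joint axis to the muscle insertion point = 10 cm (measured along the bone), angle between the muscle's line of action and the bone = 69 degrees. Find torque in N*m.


Torque = F * d * sin(theta)   (moment arm = d*sin(theta))
d = 10 cm = 0.1 m
Torque = 86 * 0.1 * sin(69)
Torque = 8.029 N*m


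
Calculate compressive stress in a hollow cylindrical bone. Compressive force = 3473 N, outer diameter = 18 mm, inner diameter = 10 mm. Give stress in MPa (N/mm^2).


A = pi*(r_o^2 - r_i^2)
r_o = 9 mm, r_i = 5 mm
A = 175.929 mm^2
sigma = F/A = 3473 / 175.929
sigma = 19.74 MPa


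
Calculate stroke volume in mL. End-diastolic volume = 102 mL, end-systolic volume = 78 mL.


SV = EDV - ESV
SV = 102 - 78
SV = 24 mL


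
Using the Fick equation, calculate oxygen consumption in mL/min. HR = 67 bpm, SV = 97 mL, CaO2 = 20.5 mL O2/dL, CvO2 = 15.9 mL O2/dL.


CO = HR*SV = 67*97/1000 = 6.499 L/min
a-v O2 diff = 20.5 - 15.9 = 4.6 mL/dL
VO2 = CO * (CaO2-CvO2) * 10 dL/L
VO2 = 6.499 * 4.6 * 10
VO2 = 299 mL/min


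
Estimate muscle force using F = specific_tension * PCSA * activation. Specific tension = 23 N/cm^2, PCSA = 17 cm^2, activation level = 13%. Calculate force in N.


F = sigma * PCSA * activation
F = 23 * 17 * 0.13
F = 50.83 N


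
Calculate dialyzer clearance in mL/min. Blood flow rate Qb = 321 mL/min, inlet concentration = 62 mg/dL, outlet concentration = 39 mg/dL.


K = Qb * (Cb_in - Cb_out) / Cb_in
K = 321 * (62 - 39) / 62
K = 119.1 mL/min


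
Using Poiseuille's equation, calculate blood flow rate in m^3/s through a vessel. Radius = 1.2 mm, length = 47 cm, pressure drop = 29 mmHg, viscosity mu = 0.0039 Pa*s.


Q = pi*r^4*dP / (8*mu*L)
r = 0.0012 m, L = 0.47 m
dP = 29 mmHg = 3866.338 Pa
Q = 1.7176e-06 m^3/s


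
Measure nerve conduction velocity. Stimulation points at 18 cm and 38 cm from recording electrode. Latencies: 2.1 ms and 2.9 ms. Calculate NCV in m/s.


Distance = (38 - 18) / 100 = 0.2 m
dt = (2.9 - 2.1) / 1000 = 8.0000e-04 s
NCV = dist / dt = 250 m/s


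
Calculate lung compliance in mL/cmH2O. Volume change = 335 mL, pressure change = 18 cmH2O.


C = dV / dP
C = 335 / 18
C = 18.61 mL/cmH2O


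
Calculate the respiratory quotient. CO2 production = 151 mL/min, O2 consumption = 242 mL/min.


RQ = VCO2 / VO2
RQ = 151 / 242
RQ = 0.624


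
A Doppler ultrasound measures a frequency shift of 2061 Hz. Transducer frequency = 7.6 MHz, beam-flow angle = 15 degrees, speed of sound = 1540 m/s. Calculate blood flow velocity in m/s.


v = fd * c / (2 * f0 * cos(theta))
v = 2061 * 1540 / (2 * 7.6000e+06 * cos(15))
v = 0.2162 m/s


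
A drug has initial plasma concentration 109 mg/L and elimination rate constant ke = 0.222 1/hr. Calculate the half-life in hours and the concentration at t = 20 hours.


t_half = ln(2) / ke = 0.693147 / 0.222 = 3.122 hr
C(t) = C0 * exp(-ke*t) = 109 * exp(-0.222*20)
C(20) = 1.286 mg/L


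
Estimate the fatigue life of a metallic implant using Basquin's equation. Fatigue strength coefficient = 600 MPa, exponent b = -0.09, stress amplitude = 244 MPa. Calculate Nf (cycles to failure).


sigma_a = sigma_f' * (2Nf)^b
2Nf = (sigma_a/sigma_f')^(1/b)
2Nf = (244/600)^(1/-0.09)
2Nf = 21968.156
Nf = 1.098e+04


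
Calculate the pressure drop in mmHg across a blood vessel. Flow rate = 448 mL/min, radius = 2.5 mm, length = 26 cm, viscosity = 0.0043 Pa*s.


dP = 8*mu*L*Q / (pi*r^4)
Q = 448 mL/min = 7.46667e-06 m^3/s
dP = 544.188 Pa = 544.188 / 133.322 mmHg = 4.082 mmHg


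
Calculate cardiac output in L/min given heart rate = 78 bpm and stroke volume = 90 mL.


CO = HR * SV
CO = 78 * 90 / 1000
CO = 7.02 L/min


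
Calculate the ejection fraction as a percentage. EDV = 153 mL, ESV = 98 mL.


SV = EDV - ESV = 153 - 98 = 55 mL
EF = SV/EDV * 100 = 55/153 * 100
EF = 35.95%


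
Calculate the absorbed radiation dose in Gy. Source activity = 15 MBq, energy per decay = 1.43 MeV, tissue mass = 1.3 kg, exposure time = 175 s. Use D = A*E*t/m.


A = 15 MBq = 1.5000e+07 Bq
E = 1.43 MeV = 2.29086e-13 J
D = A*E*t/m = 1.5000e+07*2.29086e-13*175/1.3
D = 4.6258e-04 Gy


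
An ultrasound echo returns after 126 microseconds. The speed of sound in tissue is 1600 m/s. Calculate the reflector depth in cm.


depth = c * t / 2
t = 126 us = 1.2600e-04 s
depth = 1600 * 1.2600e-04 / 2
depth = 0.1008 m = 10.08 cm


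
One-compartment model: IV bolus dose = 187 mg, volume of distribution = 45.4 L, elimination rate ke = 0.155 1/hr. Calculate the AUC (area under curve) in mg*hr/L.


C0 = Dose/Vd = 187/45.4 = 4.11894 mg/L
AUC = C0/ke = 4.11894/0.155
AUC = 26.57 mg*hr/L


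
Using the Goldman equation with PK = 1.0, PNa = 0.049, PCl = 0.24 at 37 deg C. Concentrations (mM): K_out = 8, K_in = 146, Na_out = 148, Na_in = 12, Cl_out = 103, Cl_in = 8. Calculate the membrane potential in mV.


Vm = (RT/F)*ln((PK*Ko + PNa*Nao + PCl*Cli)/(PK*Ki + PNa*Nai + PCl*Clo))
Numer = 17.172, Denom = 171.308
Vm = -61.47 mV


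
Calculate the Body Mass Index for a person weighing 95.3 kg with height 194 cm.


BMI = weight / height^2
height = 194 cm = 1.94 m
BMI = 95.3 / 1.94^2
BMI = 25.32 kg/m^2


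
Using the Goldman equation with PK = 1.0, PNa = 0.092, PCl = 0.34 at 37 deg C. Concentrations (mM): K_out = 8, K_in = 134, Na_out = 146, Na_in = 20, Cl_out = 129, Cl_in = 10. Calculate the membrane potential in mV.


Vm = (RT/F)*ln((PK*Ko + PNa*Nao + PCl*Cli)/(PK*Ki + PNa*Nai + PCl*Clo))
Numer = 24.832, Denom = 179.7
Vm = -52.89 mV


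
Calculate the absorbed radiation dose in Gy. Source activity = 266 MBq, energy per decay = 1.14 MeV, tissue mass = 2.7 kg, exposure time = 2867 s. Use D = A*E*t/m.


A = 266 MBq = 2.6600e+08 Bq
E = 1.14 MeV = 1.82628e-13 J
D = A*E*t/m = 2.6600e+08*1.82628e-13*2867/2.7
D = 0.05158 Gy


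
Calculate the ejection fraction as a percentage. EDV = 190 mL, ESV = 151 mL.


SV = EDV - ESV = 190 - 151 = 39 mL
EF = SV/EDV * 100 = 39/190 * 100
EF = 20.53%


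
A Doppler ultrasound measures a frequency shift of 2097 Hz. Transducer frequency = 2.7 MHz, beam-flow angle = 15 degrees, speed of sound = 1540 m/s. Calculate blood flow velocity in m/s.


v = fd * c / (2 * f0 * cos(theta))
v = 2097 * 1540 / (2 * 2.7000e+06 * cos(15))
v = 0.6191 m/s


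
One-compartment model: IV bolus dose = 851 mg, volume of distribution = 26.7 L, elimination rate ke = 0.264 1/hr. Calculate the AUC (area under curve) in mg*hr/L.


C0 = Dose/Vd = 851/26.7 = 31.8727 mg/L
AUC = C0/ke = 31.8727/0.264
AUC = 120.7 mg*hr/L


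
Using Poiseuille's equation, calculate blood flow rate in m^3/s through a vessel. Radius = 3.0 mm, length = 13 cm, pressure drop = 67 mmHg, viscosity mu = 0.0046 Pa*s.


Q = pi*r^4*dP / (8*mu*L)
r = 0.003 m, L = 0.13 m
dP = 67 mmHg = 8932.574 Pa
Q = 4.7514e-04 m^3/s


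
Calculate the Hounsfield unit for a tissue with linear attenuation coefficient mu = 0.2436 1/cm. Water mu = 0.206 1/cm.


HU = ((mu_tissue - mu_water) / mu_water) * 1000
HU = ((0.2436 - 0.206) / 0.206) * 1000
HU = 182.5


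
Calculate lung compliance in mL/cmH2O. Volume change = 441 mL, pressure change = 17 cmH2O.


C = dV / dP
C = 441 / 17
C = 25.94 mL/cmH2O


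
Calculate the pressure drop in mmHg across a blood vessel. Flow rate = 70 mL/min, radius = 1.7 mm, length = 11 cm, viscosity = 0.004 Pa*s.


dP = 8*mu*L*Q / (pi*r^4)
Q = 70 mL/min = 1.16667e-06 m^3/s
dP = 156.511 Pa = 156.511 / 133.322 mmHg = 1.174 mmHg


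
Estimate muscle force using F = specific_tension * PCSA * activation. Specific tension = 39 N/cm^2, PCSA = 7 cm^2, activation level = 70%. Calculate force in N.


F = sigma * PCSA * activation
F = 39 * 7 * 0.7
F = 191.1 N


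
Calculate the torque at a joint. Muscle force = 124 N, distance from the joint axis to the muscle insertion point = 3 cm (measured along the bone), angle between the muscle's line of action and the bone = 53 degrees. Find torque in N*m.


Torque = F * d * sin(theta)   (moment arm = d*sin(theta))
d = 3 cm = 0.03 m
Torque = 124 * 0.03 * sin(53)
Torque = 2.971 N*m


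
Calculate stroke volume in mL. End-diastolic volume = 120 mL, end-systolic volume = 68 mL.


SV = EDV - ESV
SV = 120 - 68
SV = 52 mL


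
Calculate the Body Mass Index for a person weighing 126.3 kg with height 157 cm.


BMI = weight / height^2
height = 157 cm = 1.57 m
BMI = 126.3 / 1.57^2
BMI = 51.24 kg/m^2


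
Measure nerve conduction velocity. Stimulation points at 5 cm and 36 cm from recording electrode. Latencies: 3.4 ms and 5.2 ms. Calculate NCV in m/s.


Distance = (36 - 5) / 100 = 0.31 m
dt = (5.2 - 3.4) / 1000 = 0.0018 s
NCV = dist / dt = 172.2 m/s


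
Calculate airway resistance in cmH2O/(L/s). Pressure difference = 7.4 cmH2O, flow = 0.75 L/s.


R = dP / flow
R = 7.4 / 0.75
R = 9.867 cmH2O/(L/s)


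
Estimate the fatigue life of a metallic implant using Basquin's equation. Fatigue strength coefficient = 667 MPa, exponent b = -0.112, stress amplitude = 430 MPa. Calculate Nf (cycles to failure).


sigma_a = sigma_f' * (2Nf)^b
2Nf = (sigma_a/sigma_f')^(1/b)
2Nf = (430/667)^(1/-0.112)
2Nf = 50.384624
Nf = 25.19
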